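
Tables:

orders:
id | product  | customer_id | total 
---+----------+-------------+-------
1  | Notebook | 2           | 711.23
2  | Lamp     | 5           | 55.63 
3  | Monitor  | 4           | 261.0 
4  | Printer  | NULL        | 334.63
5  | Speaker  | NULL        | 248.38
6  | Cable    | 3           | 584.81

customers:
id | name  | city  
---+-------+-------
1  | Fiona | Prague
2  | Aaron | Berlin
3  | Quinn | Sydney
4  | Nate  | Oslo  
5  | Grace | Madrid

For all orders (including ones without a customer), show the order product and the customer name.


LEFT JOIN keeps every row from orders (the left table); where customer_id has no match in customers, the customer columns become NULL. Walk through each order:
  - order 1 (Notebook): customer_id=2 -> matches Aaron
  - order 2 (Lamp): customer_id=5 -> matches Grace
  - order 3 (Monitor): customer_id=4 -> matches Nate
  - order 4 (Printer): customer_id=NULL, no match -> kept with NULL
  - order 5 (Speaker): customer_id=NULL, no match -> kept with NULL
  - order 6 (Cable): customer_id=3 -> matches Quinn
All 6 rows appear; 2 have NULL customer.

SQL:
SELECT a.product, b.name AS customer
FROM orders a
LEFT JOIN customers b ON a.customer_id = b.id

Result:
product  | customer
---------+---------
Notebook | Aaron   
Lamp     | Grace   
Monitor  | Nate    
Printer  | NULL    
Speaker  | NULL    
Cable    | Quinn   


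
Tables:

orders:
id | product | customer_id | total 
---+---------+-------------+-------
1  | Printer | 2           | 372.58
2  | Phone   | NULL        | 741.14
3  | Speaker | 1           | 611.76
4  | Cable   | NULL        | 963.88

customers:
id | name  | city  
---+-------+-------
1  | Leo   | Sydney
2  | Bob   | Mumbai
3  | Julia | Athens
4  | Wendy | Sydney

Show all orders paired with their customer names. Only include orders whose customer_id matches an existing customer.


INNER JOIN keeps only orders rows whose customer_id matches an id in customers. Walk through each order:
  - order 1 (Printer): customer_id=2 -> matches Bob
  - order 2 (Phone): customer_id=NULL, no match -> dropped
  - order 3 (Speaker): customer_id=1 -> matches Leo
  - order 4 (Cable): customer_id=NULL, no match -> dropped
So 2 of 4 rows are dropped.

SQL:
SELECT a.product, b.name AS customer
FROM orders a
INNER JOIN customers b ON a.customer_id = b.id

Result:
product | customer
--------+---------
Printer | Bob     
Speaker | Leo     


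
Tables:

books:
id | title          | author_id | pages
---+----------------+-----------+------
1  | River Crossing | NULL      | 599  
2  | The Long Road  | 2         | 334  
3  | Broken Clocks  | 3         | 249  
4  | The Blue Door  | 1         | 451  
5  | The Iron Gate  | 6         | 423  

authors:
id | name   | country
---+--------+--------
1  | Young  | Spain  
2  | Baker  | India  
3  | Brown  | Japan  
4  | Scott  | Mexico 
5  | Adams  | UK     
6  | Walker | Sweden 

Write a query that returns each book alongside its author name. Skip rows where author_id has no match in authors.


INNER JOIN keeps only books rows whose author_id matches an id in authors. Walk through each book:
  - book 1 (River Crossing): author_id=NULL, no match -> dropped
  - book 2 (The Long Road): author_id=2 -> matches Baker
  - book 3 (Broken Clocks): author_id=3 -> matches Brown
  - book 4 (The Blue Door): author_id=1 -> matches Young
  - book 5 (The Iron Gate): author_id=6 -> matches Walker
So 1 of 5 rows is dropped.

SQL:
SELECT a.title, b.name AS author
FROM books a
INNER JOIN authors b ON a.author_id = b.id

Result:
title         | author
--------------+-------
The Long Road | Baker 
Broken Clocks | Brown 
The Blue Door | Young 
The Iron Gate | Walker


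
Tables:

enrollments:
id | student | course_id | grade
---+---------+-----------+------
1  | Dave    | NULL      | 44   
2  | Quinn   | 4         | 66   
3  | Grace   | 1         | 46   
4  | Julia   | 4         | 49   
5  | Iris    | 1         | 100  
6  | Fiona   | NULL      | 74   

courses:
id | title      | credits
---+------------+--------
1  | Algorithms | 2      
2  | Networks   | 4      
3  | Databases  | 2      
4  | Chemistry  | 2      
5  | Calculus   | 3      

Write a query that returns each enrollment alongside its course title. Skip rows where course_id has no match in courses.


INNER JOIN keeps only enrollments rows whose course_id matches an id in courses. Walk through each enrollment:
  - enrollment 1 (Dave): course_id=NULL, no match -> dropped
  - enrollment 2 (Quinn): course_id=4 -> matches Chemistry
  - enrollment 3 (Grace): course_id=1 -> matches Algorithms
  - enrollment 4 (Julia): course_id=4 -> matches Chemistry
  - enrollment 5 (Iris): course_id=1 -> matches Algorithms
  - enrollment 6 (Fiona): course_id=NULL, no match -> dropped
So 2 of 6 rows are dropped.

SQL:
SELECT a.student, b.title AS course
FROM enrollments a
INNER JOIN courses b ON a.course_id = b.id

Result:
student | course    
--------+-----------
Quinn   | Chemistry 
Grace   | Algorithms
Julia   | Chemistry 
Iris    | Algorithms


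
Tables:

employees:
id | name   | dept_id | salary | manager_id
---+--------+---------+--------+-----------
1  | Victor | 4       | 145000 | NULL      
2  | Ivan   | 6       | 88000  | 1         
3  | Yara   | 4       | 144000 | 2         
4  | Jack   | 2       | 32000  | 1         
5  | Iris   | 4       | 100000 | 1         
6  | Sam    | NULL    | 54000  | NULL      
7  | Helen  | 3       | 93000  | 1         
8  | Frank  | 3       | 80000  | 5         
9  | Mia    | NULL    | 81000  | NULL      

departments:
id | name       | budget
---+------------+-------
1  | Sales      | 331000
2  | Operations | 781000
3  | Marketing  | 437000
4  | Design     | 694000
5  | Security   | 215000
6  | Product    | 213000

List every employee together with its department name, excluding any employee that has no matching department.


INNER JOIN keeps only employees rows whose dept_id matches an id in departments. Walk through each employee:
  - employee 1 (Victor): dept_id=4 -> matches Design
  - employee 2 (Ivan): dept_id=6 -> matches Product
  - employee 3 (Yara): dept_id=4 -> matches Design
  - employee 4 (Jack): dept_id=2 -> matches Operations
  - employee 5 (Iris): dept_id=4 -> matches Design
  - employee 6 (Sam): dept_id=NULL, no match -> dropped
  - employee 7 (Helen): dept_id=3 -> matches Marketing
  - employee 8 (Frank): dept_id=3 -> matches Marketing
  - employee 9 (Mia): dept_id=NULL, no match -> dropped
So 2 of 9 rows are dropped.

SQL:
SELECT a.name, b.name AS department
FROM employees a
INNER JOIN departments b ON a.dept_id = b.id

Result:
name   | department
-------+-----------
Victor | Design    
Ivan   | Product   
Yara   | Design    
Jack   | Operations
Iris   | Design    
Helen  | Marketing 
Frank  | Marketing 


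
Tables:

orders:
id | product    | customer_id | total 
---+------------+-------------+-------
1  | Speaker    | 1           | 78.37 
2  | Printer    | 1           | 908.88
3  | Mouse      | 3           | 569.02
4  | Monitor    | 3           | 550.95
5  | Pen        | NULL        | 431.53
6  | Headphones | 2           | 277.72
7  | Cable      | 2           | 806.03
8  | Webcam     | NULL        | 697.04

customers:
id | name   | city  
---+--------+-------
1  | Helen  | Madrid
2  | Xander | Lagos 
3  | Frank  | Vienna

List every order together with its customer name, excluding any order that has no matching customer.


INNER JOIN keeps only orders rows whose customer_id matches an id in customers. Walk through each order:
  - order 1 (Speaker): customer_id=1 -> matches Helen
  - order 2 (Printer): customer_id=1 -> matches Helen
  - order 3 (Mouse): customer_id=3 -> matches Frank
  - order 4 (Monitor): customer_id=3 -> matches Frank
  - order 5 (Pen): customer_id=NULL, no match -> dropped
  - order 6 (Headphones): customer_id=2 -> matches Xander
  - order 7 (Cable): customer_id=2 -> matches Xander
  - order 8 (Webcam): customer_id=NULL, no match -> dropped
So 2 of 8 rows are dropped.

SQL:
SELECT a.product, b.name AS customer
FROM orders a
INNER JOIN customers b ON a.customer_id = b.id

Result:
product    | customer
-----------+---------
Speaker    | Helen   
Printer    | Helen   
Mouse      | Frank   
Monitor    | Frank   
Headphones | Xander  
Cable      | Xander  


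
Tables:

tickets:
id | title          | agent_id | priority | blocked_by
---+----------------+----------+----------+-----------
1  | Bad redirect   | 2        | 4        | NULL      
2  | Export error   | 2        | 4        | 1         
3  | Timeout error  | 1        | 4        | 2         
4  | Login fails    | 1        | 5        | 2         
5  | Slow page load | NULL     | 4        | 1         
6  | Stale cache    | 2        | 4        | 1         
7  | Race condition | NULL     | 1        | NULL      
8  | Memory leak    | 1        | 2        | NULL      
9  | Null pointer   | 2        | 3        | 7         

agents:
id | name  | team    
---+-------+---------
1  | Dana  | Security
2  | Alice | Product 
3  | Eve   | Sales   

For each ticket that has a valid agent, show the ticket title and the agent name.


INNER JOIN keeps only tickets rows whose agent_id matches an id in agents. Walk through each ticket:
  - ticket 1 (Bad redirect): agent_id=2 -> matches Alice
  - ticket 2 (Export error): agent_id=2 -> matches Alice
  - ticket 3 (Timeout error): agent_id=1 -> matches Dana
  - ticket 4 (Login fails): agent_id=1 -> matches Dana
  - ticket 5 (Slow page load): agent_id=NULL, no match -> dropped
  - ticket 6 (Stale cache): agent_id=2 -> matches Alice
  - ticket 7 (Race condition): agent_id=NULL, no match -> dropped
  - ticket 8 (Memory leak): agent_id=1 -> matches Dana
  - ticket 9 (Null pointer): agent_id=2 -> matches Alice
So 2 of 9 rows are dropped.

SQL:
SELECT a.title, b.name AS agent
FROM tickets a
INNER JOIN agents b ON a.agent_id = b.id

Result:
title         | agent
--------------+------
Bad redirect  | Alice
Export error  | Alice
Timeout error | Dana 
Login fails   | Dana 
Stale cache   | Alice
Memory leak   | Dana 
Null pointer  | Alice


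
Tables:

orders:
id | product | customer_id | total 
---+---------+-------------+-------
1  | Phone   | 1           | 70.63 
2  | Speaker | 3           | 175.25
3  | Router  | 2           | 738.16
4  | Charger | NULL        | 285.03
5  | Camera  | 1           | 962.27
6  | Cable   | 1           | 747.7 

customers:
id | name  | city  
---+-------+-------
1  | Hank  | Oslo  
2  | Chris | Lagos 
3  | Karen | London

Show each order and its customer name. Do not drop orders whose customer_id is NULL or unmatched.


LEFT JOIN keeps every row from orders (the left table); where customer_id has no match in customers, the customer columns become NULL. Walk through each order:
  - order 1 (Phone): customer_id=1 -> matches Hank
  - order 2 (Speaker): customer_id=3 -> matches Karen
  - order 3 (Router): customer_id=2 -> matches Chris
  - order 4 (Charger): customer_id=NULL, no match -> kept with NULL
  - order 5 (Camera): customer_id=1 -> matches Hank
  - order 6 (Cable): customer_id=1 -> matches Hank
All 6 rows appear; 1 has NULL customer.

SQL:
SELECT a.product, b.name AS customer
FROM orders a
LEFT JOIN customers b ON a.customer_id = b.id

Result:
product | customer
--------+---------
Phone   | Hank    
Speaker | Karen   
Router  | Chris   
Charger | NULL    
Camera  | Hank    
Cable   | Hank    


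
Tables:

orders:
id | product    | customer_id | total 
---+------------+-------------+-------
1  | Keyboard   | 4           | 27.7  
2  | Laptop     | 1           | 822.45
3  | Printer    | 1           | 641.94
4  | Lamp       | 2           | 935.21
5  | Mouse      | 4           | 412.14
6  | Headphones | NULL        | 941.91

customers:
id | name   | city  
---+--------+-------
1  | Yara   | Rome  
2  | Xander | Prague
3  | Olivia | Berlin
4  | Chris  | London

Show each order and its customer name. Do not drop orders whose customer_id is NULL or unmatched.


LEFT JOIN keeps every row from orders (the left table); where customer_id has no match in customers, the customer columns become NULL. Walk through each order:
  - order 1 (Keyboard): customer_id=4 -> matches Chris
  - order 2 (Laptop): customer_id=1 -> matches Yara
  - order 3 (Printer): customer_id=1 -> matches Yara
  - order 4 (Lamp): customer_id=2 -> matches Xander
  - order 5 (Mouse): customer_id=4 -> matches Chris
  - order 6 (Headphones): customer_id=NULL, no match -> kept with NULL
All 6 rows appear; 1 has NULL customer.

SQL:
SELECT a.product, b.name AS customer
FROM orders a
LEFT JOIN customers b ON a.customer_id = b.id

Result:
product    | customer
-----------+---------
Keyboard   | Chris   
Laptop     | Yara    
Printer    | Yara    
Lamp       | Xander  
Mouse      | Chris   
Headphones | NULL    


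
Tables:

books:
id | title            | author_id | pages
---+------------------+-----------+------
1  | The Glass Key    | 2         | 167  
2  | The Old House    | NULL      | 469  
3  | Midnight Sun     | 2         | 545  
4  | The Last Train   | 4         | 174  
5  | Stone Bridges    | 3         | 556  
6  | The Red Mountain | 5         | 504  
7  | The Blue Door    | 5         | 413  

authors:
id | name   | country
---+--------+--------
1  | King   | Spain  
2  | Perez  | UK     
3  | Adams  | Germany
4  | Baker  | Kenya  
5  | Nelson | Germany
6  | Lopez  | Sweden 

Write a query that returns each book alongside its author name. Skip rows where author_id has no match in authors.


INNER JOIN keeps only books rows whose author_id matches an id in authors. Walk through each book:
  - book 1 (The Glass Key): author_id=2 -> matches Perez
  - book 2 (The Old House): author_id=NULL, no match -> dropped
  - book 3 (Midnight Sun): author_id=2 -> matches Perez
  - book 4 (The Last Train): author_id=4 -> matches Baker
  - book 5 (Stone Bridges): author_id=3 -> matches Adams
  - book 6 (The Red Mountain): author_id=5 -> matches Nelson
  - book 7 (The Blue Door): author_id=5 -> matches Nelson
So 1 of 7 rows is dropped.

SQL:
SELECT a.title, b.name AS author
FROM books a
INNER JOIN authors b ON a.author_id = b.id

Result:
title            | author
-----------------+-------
The Glass Key    | Perez 
Midnight Sun     | Perez 
The Last Train   | Baker 
Stone Bridges    | Adams 
The Red Mountain | Nelson
The Blue Door    | Nelson


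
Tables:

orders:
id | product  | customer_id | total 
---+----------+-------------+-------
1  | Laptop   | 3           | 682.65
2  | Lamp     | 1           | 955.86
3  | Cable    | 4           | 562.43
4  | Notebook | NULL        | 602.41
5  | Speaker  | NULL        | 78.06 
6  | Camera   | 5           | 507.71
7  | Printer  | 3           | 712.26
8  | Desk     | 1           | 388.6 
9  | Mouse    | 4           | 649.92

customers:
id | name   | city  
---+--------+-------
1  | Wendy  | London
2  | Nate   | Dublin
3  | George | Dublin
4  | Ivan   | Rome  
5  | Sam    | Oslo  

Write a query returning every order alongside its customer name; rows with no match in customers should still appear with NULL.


LEFT JOIN keeps every row from orders (the left table); where customer_id has no match in customers, the customer columns become NULL. Walk through each order:
  - order 1 (Laptop): customer_id=3 -> matches George
  - order 2 (Lamp): customer_id=1 -> matches Wendy
  - order 3 (Cable): customer_id=4 -> matches Ivan
  - order 4 (Notebook): customer_id=NULL, no match -> kept with NULL
  - order 5 (Speaker): customer_id=NULL, no match -> kept with NULL
  - order 6 (Camera): customer_id=5 -> matches Sam
  - order 7 (Printer): customer_id=3 -> matches George
  - order 8 (Desk): customer_id=1 -> matches Wendy
  - order 9 (Mouse): customer_id=4 -> matches Ivan
All 9 rows appear; 2 have NULL customer.

SQL:
SELECT a.product, b.name AS customer
FROM orders a
LEFT JOIN customers b ON a.customer_id = b.id

Result:
product  | customer
---------+---------
Laptop   | George  
Lamp     | Wendy   
Cable    | Ivan    
Notebook | NULL    
Speaker  | NULL    
Camera   | Sam     
Printer  | George  
Desk     | Wendy   
Mouse    | Ivan    


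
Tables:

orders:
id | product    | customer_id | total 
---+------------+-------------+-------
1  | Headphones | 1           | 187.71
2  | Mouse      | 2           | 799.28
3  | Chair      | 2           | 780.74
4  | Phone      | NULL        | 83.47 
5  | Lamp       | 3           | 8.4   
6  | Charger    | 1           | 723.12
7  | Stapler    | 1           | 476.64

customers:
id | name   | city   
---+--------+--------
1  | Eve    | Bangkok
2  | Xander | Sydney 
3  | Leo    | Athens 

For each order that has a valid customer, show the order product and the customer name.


INNER JOIN keeps only orders rows whose customer_id matches an id in customers. Walk through each order:
  - order 1 (Headphones): customer_id=1 -> matches Eve
  - order 2 (Mouse): customer_id=2 -> matches Xander
  - order 3 (Chair): customer_id=2 -> matches Xander
  - order 4 (Phone): customer_id=NULL, no match -> dropped
  - order 5 (Lamp): customer_id=3 -> matches Leo
  - order 6 (Charger): customer_id=1 -> matches Eve
  - order 7 (Stapler): customer_id=1 -> matches Eve
So 1 of 7 rows is dropped.

SQL:
SELECT a.product, b.name AS customer
FROM orders a
INNER JOIN customers b ON a.customer_id = b.id

Result:
product    | customer
-----------+---------
Headphones | Eve     
Mouse      | Xander  
Chair      | Xander  
Lamp       | Leo     
Charger    | Eve     
Stapler    | Eve     


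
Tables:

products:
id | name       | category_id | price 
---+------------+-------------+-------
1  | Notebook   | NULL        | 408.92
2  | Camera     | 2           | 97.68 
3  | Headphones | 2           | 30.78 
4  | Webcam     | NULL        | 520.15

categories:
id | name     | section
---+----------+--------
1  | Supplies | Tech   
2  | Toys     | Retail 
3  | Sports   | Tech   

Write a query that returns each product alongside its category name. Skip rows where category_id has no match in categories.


INNER JOIN keeps only products rows whose category_id matches an id in categories. Walk through each product:
  - product 1 (Notebook): category_id=NULL, no match -> dropped
  - product 2 (Camera): category_id=2 -> matches Toys
  - product 3 (Headphones): category_id=2 -> matches Toys
  - product 4 (Webcam): category_id=NULL, no match -> dropped
So 2 of 4 rows are dropped.

SQL:
SELECT a.name, b.name AS category
FROM products a
INNER JOIN categories b ON a.category_id = b.id

Result:
name       | category
-----------+---------
Camera     | Toys    
Headphones | Toys    


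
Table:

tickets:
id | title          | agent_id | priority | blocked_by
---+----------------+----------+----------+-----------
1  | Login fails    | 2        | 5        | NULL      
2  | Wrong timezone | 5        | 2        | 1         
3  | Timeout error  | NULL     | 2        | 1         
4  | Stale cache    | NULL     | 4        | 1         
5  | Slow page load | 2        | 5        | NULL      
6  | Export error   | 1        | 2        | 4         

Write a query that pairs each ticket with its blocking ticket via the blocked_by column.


This is a self-join: tickets is joined to a second copy of itself, matching each row's blocked_by to another row's id. Use LEFT JOIN so rows with blocked_by=NULL are kept.
  - ticket 1 (Login fails): blocked_by=NULL -> NULL
  - ticket 2 (Wrong timezone): blocked_by=1 -> Login fails
  - ticket 3 (Timeout error): blocked_by=1 -> Login fails
  - ticket 4 (Stale cache): blocked_by=1 -> Login fails
  - ticket 5 (Slow page load): blocked_by=NULL -> NULL
  - ticket 6 (Export error): blocked_by=4 -> Stale cache

SQL:
SELECT a.title AS item, b.title AS blocked_by
FROM tickets a
LEFT JOIN tickets b ON a.blocked_by = b.id

Result:
item           | blocked_by 
---------------+------------
Login fails    | NULL       
Wrong timezone | Login fails
Timeout error  | Login fails
Stale cache    | Login fails
Slow page load | NULL       
Export error   | Stale cache


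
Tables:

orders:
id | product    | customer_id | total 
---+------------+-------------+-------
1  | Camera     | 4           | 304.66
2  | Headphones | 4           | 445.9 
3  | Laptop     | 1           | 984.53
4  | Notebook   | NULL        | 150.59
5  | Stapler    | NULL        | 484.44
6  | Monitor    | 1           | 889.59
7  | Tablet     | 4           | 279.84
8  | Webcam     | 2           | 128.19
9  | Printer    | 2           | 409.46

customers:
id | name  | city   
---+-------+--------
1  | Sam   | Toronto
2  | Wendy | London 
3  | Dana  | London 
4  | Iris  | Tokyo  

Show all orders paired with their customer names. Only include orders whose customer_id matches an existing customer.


INNER JOIN keeps only orders rows whose customer_id matches an id in customers. Walk through each order:
  - order 1 (Camera): customer_id=4 -> matches Iris
  - order 2 (Headphones): customer_id=4 -> matches Iris
  - order 3 (Laptop): customer_id=1 -> matches Sam
  - order 4 (Notebook): customer_id=NULL, no match -> dropped
  - order 5 (Stapler): customer_id=NULL, no match -> dropped
  - order 6 (Monitor): customer_id=1 -> matches Sam
  - order 7 (Tablet): customer_id=4 -> matches Iris
  - order 8 (Webcam): customer_id=2 -> matches Wendy
  - order 9 (Printer): customer_id=2 -> matches Wendy
So 2 of 9 rows are dropped.

SQL:
SELECT a.product, b.name AS customer
FROM orders a
INNER JOIN customers b ON a.customer_id = b.id

Result:
product    | customer
-----------+---------
Camera     | Iris    
Headphones | Iris    
Laptop     | Sam     
Monitor    | Sam     
Tablet     | Iris    
Webcam     | Wendy   
Printer    | Wendy   


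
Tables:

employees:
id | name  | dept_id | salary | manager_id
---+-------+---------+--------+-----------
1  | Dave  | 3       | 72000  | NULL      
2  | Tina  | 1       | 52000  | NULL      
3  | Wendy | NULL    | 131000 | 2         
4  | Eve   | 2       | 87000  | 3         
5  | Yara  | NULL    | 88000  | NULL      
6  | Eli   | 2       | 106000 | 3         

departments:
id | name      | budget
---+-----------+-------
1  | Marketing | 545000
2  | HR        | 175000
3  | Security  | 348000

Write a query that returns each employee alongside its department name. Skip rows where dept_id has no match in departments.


INNER JOIN keeps only employees rows whose dept_id matches an id in departments. Walk through each employee:
  - employee 1 (Dave): dept_id=3 -> matches Security
  - employee 2 (Tina): dept_id=1 -> matches Marketing
  - employee 3 (Wendy): dept_id=NULL, no match -> dropped
  - employee 4 (Eve): dept_id=2 -> matches HR
  - employee 5 (Yara): dept_id=NULL, no match -> dropped
  - employee 6 (Eli): dept_id=2 -> matches HR
So 2 of 6 rows are dropped.

SQL:
SELECT a.name, b.name AS department
FROM employees a
INNER JOIN departments b ON a.dept_id = b.id

Result:
name | department
-----+-----------
Dave | Security  
Tina | Marketing 
Eve  | HR        
Eli  | HR        


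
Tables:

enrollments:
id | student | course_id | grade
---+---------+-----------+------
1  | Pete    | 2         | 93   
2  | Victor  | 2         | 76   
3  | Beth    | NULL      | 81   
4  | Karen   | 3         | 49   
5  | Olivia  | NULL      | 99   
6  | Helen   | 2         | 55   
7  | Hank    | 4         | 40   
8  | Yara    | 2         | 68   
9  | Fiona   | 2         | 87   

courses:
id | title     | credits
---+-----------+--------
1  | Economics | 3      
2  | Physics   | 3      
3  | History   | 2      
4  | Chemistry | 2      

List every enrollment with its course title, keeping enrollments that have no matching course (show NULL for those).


LEFT JOIN keeps every row from enrollments (the left table); where course_id has no match in courses, the course columns become NULL. Walk through each enrollment:
  - enrollment 1 (Pete): course_id=2 -> matches Physics
  - enrollment 2 (Victor): course_id=2 -> matches Physics
  - enrollment 3 (Beth): course_id=NULL, no match -> kept with NULL
  - enrollment 4 (Karen): course_id=3 -> matches History
  - enrollment 5 (Olivia): course_id=NULL, no match -> kept with NULL
  - enrollment 6 (Helen): course_id=2 -> matches Physics
  - enrollment 7 (Hank): course_id=4 -> matches Chemistry
  - enrollment 8 (Yara): course_id=2 -> matches Physics
  - enrollment 9 (Fiona): course_id=2 -> matches Physics
All 9 rows appear; 2 have NULL course.

SQL:
SELECT a.student, b.title AS course
FROM enrollments a
LEFT JOIN courses b ON a.course_id = b.id

Result:
student | course   
--------+----------
Pete    | Physics  
Victor  | Physics  
Beth    | NULL     
Karen   | History  
Olivia  | NULL     
Helen   | Physics  
Hank    | Chemistry
Yara    | Physics  
Fiona   | Physics  


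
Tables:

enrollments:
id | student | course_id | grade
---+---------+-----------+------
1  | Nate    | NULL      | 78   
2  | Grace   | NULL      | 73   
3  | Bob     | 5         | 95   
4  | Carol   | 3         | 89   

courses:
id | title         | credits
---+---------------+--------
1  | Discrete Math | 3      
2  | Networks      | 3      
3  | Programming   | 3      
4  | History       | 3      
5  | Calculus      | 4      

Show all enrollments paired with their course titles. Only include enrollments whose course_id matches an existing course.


INNER JOIN keeps only enrollments rows whose course_id matches an id in courses. Walk through each enrollment:
  - enrollment 1 (Nate): course_id=NULL, no match -> dropped
  - enrollment 2 (Grace): course_id=NULL, no match -> dropped
  - enrollment 3 (Bob): course_id=5 -> matches Calculus
  - enrollment 4 (Carol): course_id=3 -> matches Programming
So 2 of 4 rows are dropped.

SQL:
SELECT a.student, b.title AS course
FROM enrollments a
INNER JOIN courses b ON a.course_id = b.id

Result:
student | course     
--------+------------
Bob     | Calculus   
Carol   | Programming


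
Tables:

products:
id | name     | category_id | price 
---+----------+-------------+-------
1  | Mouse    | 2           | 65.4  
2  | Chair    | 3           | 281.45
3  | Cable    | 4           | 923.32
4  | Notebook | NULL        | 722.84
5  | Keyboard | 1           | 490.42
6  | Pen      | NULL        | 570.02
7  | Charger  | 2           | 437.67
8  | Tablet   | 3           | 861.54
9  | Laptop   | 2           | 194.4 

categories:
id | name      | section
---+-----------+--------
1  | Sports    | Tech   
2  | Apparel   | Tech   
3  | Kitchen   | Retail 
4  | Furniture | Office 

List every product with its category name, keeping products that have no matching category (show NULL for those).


LEFT JOIN keeps every row from products (the left table); where category_id has no match in categories, the category columns become NULL. Walk through each product:
  - product 1 (Mouse): category_id=2 -> matches Apparel
  - product 2 (Chair): category_id=3 -> matches Kitchen
  - product 3 (Cable): category_id=4 -> matches Furniture
  - product 4 (Notebook): category_id=NULL, no match -> kept with NULL
  - product 5 (Keyboard): category_id=1 -> matches Sports
  - product 6 (Pen): category_id=NULL, no match -> kept with NULL
  - product 7 (Charger): category_id=2 -> matches Apparel
  - product 8 (Tablet): category_id=3 -> matches Kitchen
  - product 9 (Laptop): category_id=2 -> matches Apparel
All 9 rows appear; 2 have NULL category.

SQL:
SELECT a.name, b.name AS category
FROM products a
LEFT JOIN categories b ON a.category_id = b.id

Result:
name     | category 
---------+----------
Mouse    | Apparel  
Chair    | Kitchen  
Cable    | Furniture
Notebook | NULL     
Keyboard | Sports   
Pen      | NULL     
Charger  | Apparel  
Tablet   | Kitchen  
Laptop   | Apparel  


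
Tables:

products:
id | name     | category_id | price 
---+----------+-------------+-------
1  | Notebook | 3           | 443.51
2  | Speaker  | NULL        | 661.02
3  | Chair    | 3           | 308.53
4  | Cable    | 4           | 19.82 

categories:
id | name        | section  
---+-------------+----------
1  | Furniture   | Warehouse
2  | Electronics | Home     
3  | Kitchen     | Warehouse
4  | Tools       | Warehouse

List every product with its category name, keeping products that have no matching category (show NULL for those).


LEFT JOIN keeps every row from products (the left table); where category_id has no match in categories, the category columns become NULL. Walk through each product:
  - product 1 (Notebook): category_id=3 -> matches Kitchen
  - product 2 (Speaker): category_id=NULL, no match -> kept with NULL
  - product 3 (Chair): category_id=3 -> matches Kitchen
  - product 4 (Cable): category_id=4 -> matches Tools
All 4 rows appear; 1 has NULL category.

SQL:
SELECT a.name, b.name AS category
FROM products a
LEFT JOIN categories b ON a.category_id = b.id

Result:
name     | category
---------+---------
Notebook | Kitchen 
Speaker  | NULL    
Chair    | Kitchen 
Cable    | Tools   


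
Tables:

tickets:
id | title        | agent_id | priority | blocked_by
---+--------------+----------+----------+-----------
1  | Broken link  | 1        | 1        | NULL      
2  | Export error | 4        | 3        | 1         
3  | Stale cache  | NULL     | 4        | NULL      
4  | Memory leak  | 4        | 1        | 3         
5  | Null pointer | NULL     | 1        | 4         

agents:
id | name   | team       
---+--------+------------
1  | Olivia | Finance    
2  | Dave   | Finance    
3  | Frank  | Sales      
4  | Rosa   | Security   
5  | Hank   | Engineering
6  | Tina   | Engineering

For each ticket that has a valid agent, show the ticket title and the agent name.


INNER JOIN keeps only tickets rows whose agent_id matches an id in agents. Walk through each ticket:
  - ticket 1 (Broken link): agent_id=1 -> matches Olivia
  - ticket 2 (Export error): agent_id=4 -> matches Rosa
  - ticket 3 (Stale cache): agent_id=NULL, no match -> dropped
  - ticket 4 (Memory leak): agent_id=4 -> matches Rosa
  - ticket 5 (Null pointer): agent_id=NULL, no match -> dropped
So 2 of 5 rows are dropped.

SQL:
SELECT a.title, b.name AS agent
FROM tickets a
INNER JOIN agents b ON a.agent_id = b.id

Result:
title        | agent 
-------------+-------
Broken link  | Olivia
Export error | Rosa  
Memory leak  | Rosa  


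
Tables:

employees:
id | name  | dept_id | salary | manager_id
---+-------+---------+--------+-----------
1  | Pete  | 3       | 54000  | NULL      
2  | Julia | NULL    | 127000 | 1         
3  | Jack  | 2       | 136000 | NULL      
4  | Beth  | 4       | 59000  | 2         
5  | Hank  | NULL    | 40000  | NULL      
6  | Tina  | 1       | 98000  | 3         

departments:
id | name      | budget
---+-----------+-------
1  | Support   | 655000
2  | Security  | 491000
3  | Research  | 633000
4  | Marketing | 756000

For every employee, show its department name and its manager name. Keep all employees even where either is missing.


Two LEFT JOINs from the same base table employees: one to departments via dept_id, one to employees itself via manager_id. Both are LEFT so every employee is preserved.
Match against departments:
  - employee 1 (Pete): dept_id=3 -> matches Research
  - employee 2 (Julia): dept_id=NULL, no match -> kept with NULL
  - employee 3 (Jack): dept_id=2 -> matches Security
  - employee 4 (Beth): dept_id=4 -> matches Marketing
  - employee 5 (Hank): dept_id=NULL, no match -> kept with NULL
  - employee 6 (Tina): dept_id=1 -> matches Support
Match against employees (self):
  - employee 1 (Pete): manager_id=NULL -> NULL
  - employee 2 (Julia): manager_id=1 -> Pete
  - employee 3 (Jack): manager_id=NULL -> NULL
  - employee 4 (Beth): manager_id=2 -> Julia
  - employee 5 (Hank): manager_id=NULL -> NULL
  - employee 6 (Tina): manager_id=3 -> Jack

SQL:
SELECT a.name, b.name AS department, c.name AS manager
FROM employees a
LEFT JOIN departments b ON a.dept_id = b.id
LEFT JOIN employees c ON a.manager_id = c.id

Result:
name  | department | manager
------+------------+--------
Pete  | Research   | NULL   
Julia | NULL       | Pete   
Jack  | Security   | NULL   
Beth  | Marketing  | Julia  
Hank  | NULL       | NULL   
Tina  | Support    | Jack   


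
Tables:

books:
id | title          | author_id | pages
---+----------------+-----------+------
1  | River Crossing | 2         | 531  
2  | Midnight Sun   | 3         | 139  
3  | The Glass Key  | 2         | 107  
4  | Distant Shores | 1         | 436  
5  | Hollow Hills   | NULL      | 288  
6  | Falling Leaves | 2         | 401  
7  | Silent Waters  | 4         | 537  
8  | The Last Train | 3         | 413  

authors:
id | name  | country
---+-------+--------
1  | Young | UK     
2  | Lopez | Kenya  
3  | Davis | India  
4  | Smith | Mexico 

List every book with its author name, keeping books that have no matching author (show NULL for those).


LEFT JOIN keeps every row from books (the left table); where author_id has no match in authors, the author columns become NULL. Walk through each book:
  - book 1 (River Crossing): author_id=2 -> matches Lopez
  - book 2 (Midnight Sun): author_id=3 -> matches Davis
  - book 3 (The Glass Key): author_id=2 -> matches Lopez
  - book 4 (Distant Shores): author_id=1 -> matches Young
  - book 5 (Hollow Hills): author_id=NULL, no match -> kept with NULL
  - book 6 (Falling Leaves): author_id=2 -> matches Lopez
  - book 7 (Silent Waters): author_id=4 -> matches Smith
  - book 8 (The Last Train): author_id=3 -> matches Davis
All 8 rows appear; 1 has NULL author.

SQL:
SELECT a.title, b.name AS author
FROM books a
LEFT JOIN authors b ON a.author_id = b.id

Result:
title          | author
---------------+-------
River Crossing | Lopez 
Midnight Sun   | Davis 
The Glass Key  | Lopez 
Distant Shores | Young 
Hollow Hills   | NULL  
Falling Leaves | Lopez 
Silent Waters  | Smith 
The Last Train | Davis 


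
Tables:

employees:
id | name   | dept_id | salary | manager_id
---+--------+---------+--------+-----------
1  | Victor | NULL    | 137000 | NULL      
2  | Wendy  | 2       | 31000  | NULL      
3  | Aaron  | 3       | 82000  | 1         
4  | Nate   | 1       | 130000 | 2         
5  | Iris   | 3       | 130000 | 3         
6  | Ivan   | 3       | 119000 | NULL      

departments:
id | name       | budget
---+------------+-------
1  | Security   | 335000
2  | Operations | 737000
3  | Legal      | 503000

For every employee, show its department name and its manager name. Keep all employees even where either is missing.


Two LEFT JOINs from the same base table employees: one to departments via dept_id, one to employees itself via manager_id. Both are LEFT so every employee is preserved.
Match against departments:
  - employee 1 (Victor): dept_id=NULL, no match -> kept with NULL
  - employee 2 (Wendy): dept_id=2 -> matches Operations
  - employee 3 (Aaron): dept_id=3 -> matches Legal
  - employee 4 (Nate): dept_id=1 -> matches Security
  - employee 5 (Iris): dept_id=3 -> matches Legal
  - employee 6 (Ivan): dept_id=3 -> matches Legal
Match against employees (self):
  - employee 1 (Victor): manager_id=NULL -> NULL
  - employee 2 (Wendy): manager_id=NULL -> NULL
  - employee 3 (Aaron): manager_id=1 -> Victor
  - employee 4 (Nate): manager_id=2 -> Wendy
  - employee 5 (Iris): manager_id=3 -> Aaron
  - employee 6 (Ivan): manager_id=NULL -> NULL

SQL:
SELECT a.name, b.name AS department, c.name AS manager
FROM employees a
LEFT JOIN departments b ON a.dept_id = b.id
LEFT JOIN employees c ON a.manager_id = c.id

Result:
name   | department | manager
-------+------------+--------
Victor | NULL       | NULL   
Wendy  | Operations | NULL   
Aaron  | Legal      | Victor 
Nate   | Security   | Wendy  
Iris   | Legal      | Aaron  
Ivan   | Legal      | NULL   


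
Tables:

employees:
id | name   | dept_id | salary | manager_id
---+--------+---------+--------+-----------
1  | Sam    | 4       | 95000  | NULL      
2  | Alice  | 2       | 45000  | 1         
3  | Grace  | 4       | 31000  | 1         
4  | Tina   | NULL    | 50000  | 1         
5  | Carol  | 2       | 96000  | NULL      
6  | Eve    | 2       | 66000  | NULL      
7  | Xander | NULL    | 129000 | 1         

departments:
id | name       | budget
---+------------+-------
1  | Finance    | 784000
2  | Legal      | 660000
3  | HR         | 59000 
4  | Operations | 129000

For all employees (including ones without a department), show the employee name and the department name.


LEFT JOIN keeps every row from employees (the left table); where dept_id has no match in departments, the department columns become NULL. Walk through each employee:
  - employee 1 (Sam): dept_id=4 -> matches Operations
  - employee 2 (Alice): dept_id=2 -> matches Legal
  - employee 3 (Grace): dept_id=4 -> matches Operations
  - employee 4 (Tina): dept_id=NULL, no match -> kept with NULL
  - employee 5 (Carol): dept_id=2 -> matches Legal
  - employee 6 (Eve): dept_id=2 -> matches Legal
  - employee 7 (Xander): dept_id=NULL, no match -> kept with NULL
All 7 rows appear; 2 have NULL department.

SQL:
SELECT a.name, b.name AS department
FROM employees a
LEFT JOIN departments b ON a.dept_id = b.id

Result:
name   | department
-------+-----------
Sam    | Operations
Alice  | Legal     
Grace  | Operations
Tina   | NULL      
Carol  | Legal     
Eve    | Legal     
Xander | NULL      


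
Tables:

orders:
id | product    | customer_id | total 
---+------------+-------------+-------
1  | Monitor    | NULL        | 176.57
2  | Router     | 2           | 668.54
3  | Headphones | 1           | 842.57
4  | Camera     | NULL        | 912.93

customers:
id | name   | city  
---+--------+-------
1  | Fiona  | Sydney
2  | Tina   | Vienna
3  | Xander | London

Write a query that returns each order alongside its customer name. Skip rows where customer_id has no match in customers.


INNER JOIN keeps only orders rows whose customer_id matches an id in customers. Walk through each order:
  - order 1 (Monitor): customer_id=NULL, no match -> dropped
  - order 2 (Router): customer_id=2 -> matches Tina
  - order 3 (Headphones): customer_id=1 -> matches Fiona
  - order 4 (Camera): customer_id=NULL, no match -> dropped
So 2 of 4 rows are dropped.

SQL:
SELECT a.product, b.name AS customer
FROM orders a
INNER JOIN customers b ON a.customer_id = b.id

Result:
product    | customer
-----------+---------
Router     | Tina    
Headphones | Fiona   


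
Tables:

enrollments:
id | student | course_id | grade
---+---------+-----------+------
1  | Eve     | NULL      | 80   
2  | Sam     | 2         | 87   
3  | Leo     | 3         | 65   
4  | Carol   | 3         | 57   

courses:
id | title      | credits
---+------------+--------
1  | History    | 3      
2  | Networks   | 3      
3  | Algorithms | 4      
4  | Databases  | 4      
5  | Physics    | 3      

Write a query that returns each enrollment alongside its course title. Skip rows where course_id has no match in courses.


INNER JOIN keeps only enrollments rows whose course_id matches an id in courses. Walk through each enrollment:
  - enrollment 1 (Eve): course_id=NULL, no match -> dropped
  - enrollment 2 (Sam): course_id=2 -> matches Networks
  - enrollment 3 (Leo): course_id=3 -> matches Algorithms
  - enrollment 4 (Carol): course_id=3 -> matches Algorithms
So 1 of 4 rows is dropped.

SQL:
SELECT a.student, b.title AS course
FROM enrollments a
INNER JOIN courses b ON a.course_id = b.id

Result:
student | course    
--------+-----------
Sam     | Networks  
Leo     | Algorithms
Carol   | Algorithms


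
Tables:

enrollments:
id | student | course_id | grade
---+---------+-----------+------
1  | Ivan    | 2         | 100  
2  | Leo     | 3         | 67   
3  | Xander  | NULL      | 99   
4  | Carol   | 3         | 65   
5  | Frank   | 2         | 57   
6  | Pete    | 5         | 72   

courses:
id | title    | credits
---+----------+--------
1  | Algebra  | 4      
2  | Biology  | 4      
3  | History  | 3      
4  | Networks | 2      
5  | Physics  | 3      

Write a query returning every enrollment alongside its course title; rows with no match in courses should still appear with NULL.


LEFT JOIN keeps every row from enrollments (the left table); where course_id has no match in courses, the course columns become NULL. Walk through each enrollment:
  - enrollment 1 (Ivan): course_id=2 -> matches Biology
  - enrollment 2 (Leo): course_id=3 -> matches History
  - enrollment 3 (Xander): course_id=NULL, no match -> kept with NULL
  - enrollment 4 (Carol): course_id=3 -> matches History
  - enrollment 5 (Frank): course_id=2 -> matches Biology
  - enrollment 6 (Pete): course_id=5 -> matches Physics
All 6 rows appear; 1 has NULL course.

SQL:
SELECT a.student, b.title AS course
FROM enrollments a
LEFT JOIN courses b ON a.course_id = b.id

Result:
student | course 
--------+--------
Ivan    | Biology
Leo     | History
Xander  | NULL   
Carol   | History
Frank   | Biology
Pete    | Physics
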